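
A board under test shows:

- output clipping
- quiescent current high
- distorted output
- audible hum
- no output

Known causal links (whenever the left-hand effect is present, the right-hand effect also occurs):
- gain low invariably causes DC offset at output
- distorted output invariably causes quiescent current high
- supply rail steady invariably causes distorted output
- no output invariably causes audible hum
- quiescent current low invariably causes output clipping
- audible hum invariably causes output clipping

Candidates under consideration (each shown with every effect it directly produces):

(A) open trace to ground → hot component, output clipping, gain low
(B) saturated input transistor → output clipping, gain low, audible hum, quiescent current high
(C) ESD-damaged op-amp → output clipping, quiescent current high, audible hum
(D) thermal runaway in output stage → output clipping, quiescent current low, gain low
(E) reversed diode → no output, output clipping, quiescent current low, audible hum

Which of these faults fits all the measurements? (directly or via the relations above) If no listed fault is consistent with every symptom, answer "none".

none

Per-candidate check:
(A) open trace to ground — does not account for quiescent current high, distorted output, audible hum, no output
(B) saturated input transistor — does not account for distorted output, no output
(C) ESD-damaged op-amp — output clipping match; quiescent current high match; distorted output miss; audible hum match; no output miss
(D) thermal runaway in output stage — output clipping match; quiescent current high miss; distorted output miss; audible hum miss; no output miss
(E) reversed diode — output clipping match; quiescent current high miss; distorted output miss; audible hum match; no output match
None of the listed candidates fits everything.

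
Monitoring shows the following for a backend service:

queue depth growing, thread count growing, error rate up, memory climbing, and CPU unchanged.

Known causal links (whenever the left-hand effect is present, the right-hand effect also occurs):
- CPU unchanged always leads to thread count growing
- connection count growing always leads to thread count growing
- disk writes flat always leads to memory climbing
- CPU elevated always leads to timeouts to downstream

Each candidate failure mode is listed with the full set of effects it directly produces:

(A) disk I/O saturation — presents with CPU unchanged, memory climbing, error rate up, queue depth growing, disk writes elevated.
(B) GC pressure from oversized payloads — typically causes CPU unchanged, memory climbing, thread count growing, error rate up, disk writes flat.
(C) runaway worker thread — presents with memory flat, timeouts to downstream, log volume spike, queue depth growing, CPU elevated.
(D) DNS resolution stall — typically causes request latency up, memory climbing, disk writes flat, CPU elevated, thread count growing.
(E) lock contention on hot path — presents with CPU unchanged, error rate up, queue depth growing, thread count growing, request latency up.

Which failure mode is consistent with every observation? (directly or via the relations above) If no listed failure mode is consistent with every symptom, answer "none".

Per-candidate check:
(A) disk I/O saturation — accounts for every observation (thread count growing by CPU unchanged → thread count growing)
(B) GC pressure from oversized payloads — queue depth growing ✗; thread count growing ✓; error rate up ✓; memory climbing ✓; CPU unchanged ✓
(C) runaway worker thread — fails on thread count growing, error rate up, memory climbing, CPU unchanged (predicts memory flat, not memory climbing; predicts CPU elevated, not CPU unchanged)
(D) DNS resolution stall — fails on queue depth growing, error rate up, CPU unchanged (predicts CPU elevated, not CPU unchanged)
(E) lock contention on hot path — queue depth growing ✓; thread count growing ✓; error rate up ✓; memory climbing ✗; CPU unchanged ✓
(A) is the only candidate with no mismatches.

A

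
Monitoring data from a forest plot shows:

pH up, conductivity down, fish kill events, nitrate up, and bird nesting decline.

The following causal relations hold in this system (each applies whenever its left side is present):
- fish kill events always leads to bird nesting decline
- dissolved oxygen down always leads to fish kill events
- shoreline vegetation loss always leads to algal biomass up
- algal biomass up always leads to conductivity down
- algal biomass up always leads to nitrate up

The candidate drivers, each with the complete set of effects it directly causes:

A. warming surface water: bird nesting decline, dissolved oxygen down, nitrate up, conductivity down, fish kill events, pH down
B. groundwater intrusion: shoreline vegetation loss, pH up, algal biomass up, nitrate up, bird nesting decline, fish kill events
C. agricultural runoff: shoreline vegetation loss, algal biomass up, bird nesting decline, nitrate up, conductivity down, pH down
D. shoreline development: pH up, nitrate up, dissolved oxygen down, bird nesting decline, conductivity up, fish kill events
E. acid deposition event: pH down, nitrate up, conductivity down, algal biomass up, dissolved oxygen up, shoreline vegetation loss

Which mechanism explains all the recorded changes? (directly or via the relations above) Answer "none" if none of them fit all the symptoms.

B

Per-candidate check:
(A) warming surface water — fails on pH up (predicts pH down, not pH up)
(B) groundwater intrusion — pH up match; conductivity down match (via algal biomass up → conductivity down); fish kill events match; nitrate up match; bird nesting decline match
(C) agricultural runoff — pH up miss; conductivity down match; fish kill events miss; nitrate up match; bird nesting decline match
(D) shoreline development — pH up match; conductivity down miss; fish kill events match; nitrate up match; bird nesting decline match
(E) acid deposition event — pH up miss; conductivity down match; fish kill events miss; nitrate up match; bird nesting decline miss
(B) alone accounts for all the evidence.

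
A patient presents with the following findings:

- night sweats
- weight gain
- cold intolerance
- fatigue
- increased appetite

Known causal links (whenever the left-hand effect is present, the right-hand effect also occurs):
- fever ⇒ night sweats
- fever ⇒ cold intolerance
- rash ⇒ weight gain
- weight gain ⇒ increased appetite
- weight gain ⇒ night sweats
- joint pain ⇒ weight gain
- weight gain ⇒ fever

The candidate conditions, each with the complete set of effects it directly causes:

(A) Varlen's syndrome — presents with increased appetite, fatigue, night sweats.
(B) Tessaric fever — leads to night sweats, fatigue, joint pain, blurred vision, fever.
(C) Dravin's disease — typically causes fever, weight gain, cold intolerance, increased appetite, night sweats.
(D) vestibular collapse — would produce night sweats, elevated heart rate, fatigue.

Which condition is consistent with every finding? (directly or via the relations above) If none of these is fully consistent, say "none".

B

Per-candidate check:
(A) Varlen's syndrome — does not account for weight gain, cold intolerance
(B) Tessaric fever — night sweats match; weight gain match (via joint pain → weight gain); cold intolerance match (via fever → cold intolerance); fatigue match; increased appetite match (via joint pain → weight gain → increased appetite)
(C) Dravin's disease — does not account for fatigue
(D) vestibular collapse — does not account for weight gain, cold intolerance, increased appetite
(B) alone accounts for all the evidence.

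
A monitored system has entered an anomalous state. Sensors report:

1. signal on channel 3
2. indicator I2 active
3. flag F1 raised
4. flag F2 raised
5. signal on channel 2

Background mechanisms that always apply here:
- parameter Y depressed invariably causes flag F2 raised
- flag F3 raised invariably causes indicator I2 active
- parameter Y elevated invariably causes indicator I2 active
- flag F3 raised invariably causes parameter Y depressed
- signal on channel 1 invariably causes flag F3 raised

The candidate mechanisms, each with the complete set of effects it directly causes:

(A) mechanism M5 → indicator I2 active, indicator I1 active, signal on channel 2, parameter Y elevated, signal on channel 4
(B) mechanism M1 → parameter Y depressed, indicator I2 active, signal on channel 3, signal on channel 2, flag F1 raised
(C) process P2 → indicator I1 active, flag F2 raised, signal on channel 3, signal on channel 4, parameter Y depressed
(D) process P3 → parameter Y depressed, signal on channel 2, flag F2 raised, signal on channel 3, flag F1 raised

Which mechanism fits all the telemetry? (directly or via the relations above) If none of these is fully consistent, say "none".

B

Testing each hypothesis:
(A) mechanism M5 — signal on channel 3 miss; indicator I2 active match; flag F1 raised miss; flag F2 raised miss; signal on channel 2 match
(B) mechanism M1 — accounts for every observation (flag F2 raised through parameter Y depressed → flag F2 raised)
(C) process P2 — signal on channel 3 match; indicator I2 active miss; flag F1 raised miss; flag F2 raised match; signal on channel 2 miss
(D) process P3 — does not account for indicator I2 active
(B) alone accounts for all the evidence.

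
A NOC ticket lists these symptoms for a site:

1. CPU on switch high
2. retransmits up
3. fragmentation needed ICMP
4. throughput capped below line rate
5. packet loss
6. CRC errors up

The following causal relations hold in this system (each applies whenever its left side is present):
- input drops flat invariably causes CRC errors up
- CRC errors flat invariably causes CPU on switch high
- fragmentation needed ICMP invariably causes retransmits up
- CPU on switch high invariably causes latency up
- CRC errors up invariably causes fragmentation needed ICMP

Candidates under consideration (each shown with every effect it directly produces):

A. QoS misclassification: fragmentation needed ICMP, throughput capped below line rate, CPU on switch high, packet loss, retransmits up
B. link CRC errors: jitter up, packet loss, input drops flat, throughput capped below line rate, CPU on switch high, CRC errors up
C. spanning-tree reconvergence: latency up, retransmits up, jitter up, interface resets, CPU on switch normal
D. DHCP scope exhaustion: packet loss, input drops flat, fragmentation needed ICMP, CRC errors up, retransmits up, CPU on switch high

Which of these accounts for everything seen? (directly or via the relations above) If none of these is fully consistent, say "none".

B

Testing each hypothesis:
(A) QoS misclassification — CPU on switch high +; retransmits up +; fragmentation needed ICMP +; throughput capped below line rate +; packet loss +; CRC errors up -
(B) link CRC errors — CPU on switch high +; retransmits up + (via CRC errors up → fragmentation needed ICMP → retransmits up); fragmentation needed ICMP + (via CRC errors up → fragmentation needed ICMP); throughput capped below line rate +; packet loss +; CRC errors up +
(C) spanning-tree reconvergence — CPU on switch high -; retransmits up +; fragmentation needed ICMP -; throughput capped below line rate -; packet loss -; CRC errors up -
(D) DHCP scope exhaustion — CPU on switch high +; retransmits up +; fragmentation needed ICMP +; throughput capped below line rate -; packet loss +; CRC errors up +
(B) is the only candidate with no mismatches.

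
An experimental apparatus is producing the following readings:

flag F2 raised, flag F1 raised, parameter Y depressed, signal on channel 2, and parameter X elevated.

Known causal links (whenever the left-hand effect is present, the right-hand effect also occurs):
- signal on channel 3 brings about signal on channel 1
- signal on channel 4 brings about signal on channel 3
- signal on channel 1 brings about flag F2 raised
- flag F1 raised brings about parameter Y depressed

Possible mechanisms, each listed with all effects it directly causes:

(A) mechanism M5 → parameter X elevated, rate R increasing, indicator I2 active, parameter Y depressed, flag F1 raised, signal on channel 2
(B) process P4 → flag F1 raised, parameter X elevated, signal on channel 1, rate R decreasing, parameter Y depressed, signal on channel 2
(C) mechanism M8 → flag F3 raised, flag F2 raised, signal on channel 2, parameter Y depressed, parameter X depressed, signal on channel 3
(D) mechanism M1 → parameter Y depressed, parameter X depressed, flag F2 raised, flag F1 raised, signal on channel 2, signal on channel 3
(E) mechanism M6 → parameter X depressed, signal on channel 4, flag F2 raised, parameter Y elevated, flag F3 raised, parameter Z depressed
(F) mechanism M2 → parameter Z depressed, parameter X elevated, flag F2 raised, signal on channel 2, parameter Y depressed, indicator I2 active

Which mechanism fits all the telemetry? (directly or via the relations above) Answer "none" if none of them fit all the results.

B

Checking each candidate against the observations:
(A) mechanism M5 — does not account for flag F2 raised
(B) process P4 — accounts for every observation (flag F2 raised by signal on channel 1 → flag F2 raised)
(C) mechanism M8 — fails on flag F1 raised, parameter X elevated (predicts parameter X depressed, not parameter X elevated)
(D) mechanism M1 — fails on parameter X elevated (predicts parameter X depressed, not parameter X elevated)
(E) mechanism M6 — fails on flag F1 raised, parameter Y depressed, signal on channel 2, parameter X elevated (predicts parameter Y elevated, not parameter Y depressed; predicts parameter X depressed, not parameter X elevated)
(F) mechanism M2 — flag F2 raised match; flag F1 raised miss; parameter Y depressed match; signal on channel 2 match; parameter X elevated match
(B) is the only candidate with no mismatches.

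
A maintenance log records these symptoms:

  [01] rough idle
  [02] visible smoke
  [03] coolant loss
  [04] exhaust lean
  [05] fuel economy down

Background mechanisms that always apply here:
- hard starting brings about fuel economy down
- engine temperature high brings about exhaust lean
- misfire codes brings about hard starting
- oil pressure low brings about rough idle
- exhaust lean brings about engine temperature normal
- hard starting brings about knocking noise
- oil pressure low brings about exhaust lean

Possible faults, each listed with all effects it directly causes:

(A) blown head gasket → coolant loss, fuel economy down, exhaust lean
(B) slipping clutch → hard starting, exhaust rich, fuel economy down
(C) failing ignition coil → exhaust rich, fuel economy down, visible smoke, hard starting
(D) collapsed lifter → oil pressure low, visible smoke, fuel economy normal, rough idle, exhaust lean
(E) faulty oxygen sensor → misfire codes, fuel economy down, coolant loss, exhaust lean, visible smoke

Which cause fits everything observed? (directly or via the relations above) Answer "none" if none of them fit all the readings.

Testing each hypothesis:
(A) blown head gasket — does not account for rough idle, visible smoke
(B) slipping clutch — fails on rough idle, visible smoke, coolant loss, exhaust lean (predicts exhaust rich, not exhaust lean)
(C) failing ignition coil — fails on rough idle, coolant loss, exhaust lean (predicts exhaust rich, not exhaust lean)
(D) collapsed lifter — rough idle ✓; visible smoke ✓; coolant loss ✗; exhaust lean ✓; fuel economy down ✗
(E) faulty oxygen sensor — rough idle ✗; visible smoke ✓; coolant loss ✓; exhaust lean ✓; fuel economy down ✓
Every candidate fails on at least one observation.

none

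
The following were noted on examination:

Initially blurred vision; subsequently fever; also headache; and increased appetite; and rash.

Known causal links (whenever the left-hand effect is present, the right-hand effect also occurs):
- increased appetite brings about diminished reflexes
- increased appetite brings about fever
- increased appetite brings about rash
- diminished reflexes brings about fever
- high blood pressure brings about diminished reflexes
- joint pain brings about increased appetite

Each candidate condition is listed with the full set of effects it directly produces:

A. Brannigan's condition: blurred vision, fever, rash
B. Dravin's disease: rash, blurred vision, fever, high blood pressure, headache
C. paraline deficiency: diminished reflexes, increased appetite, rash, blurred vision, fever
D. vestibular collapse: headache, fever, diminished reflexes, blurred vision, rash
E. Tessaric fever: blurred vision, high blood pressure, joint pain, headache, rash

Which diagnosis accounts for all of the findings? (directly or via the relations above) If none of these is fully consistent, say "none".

E

Per-candidate check:
(A) Brannigan's condition — does not account for headache, increased appetite
(B) Dravin's disease — does not account for increased appetite
(C) paraline deficiency — blurred vision ✓; fever ✓; headache ✗; increased appetite ✓; rash ✓
(D) vestibular collapse — blurred vision ✓; fever ✓; headache ✓; increased appetite ✗; rash ✓
(E) Tessaric fever — accounts for every observation (fever via joint pain → increased appetite → fever)
(E) is the only candidate with no mismatches.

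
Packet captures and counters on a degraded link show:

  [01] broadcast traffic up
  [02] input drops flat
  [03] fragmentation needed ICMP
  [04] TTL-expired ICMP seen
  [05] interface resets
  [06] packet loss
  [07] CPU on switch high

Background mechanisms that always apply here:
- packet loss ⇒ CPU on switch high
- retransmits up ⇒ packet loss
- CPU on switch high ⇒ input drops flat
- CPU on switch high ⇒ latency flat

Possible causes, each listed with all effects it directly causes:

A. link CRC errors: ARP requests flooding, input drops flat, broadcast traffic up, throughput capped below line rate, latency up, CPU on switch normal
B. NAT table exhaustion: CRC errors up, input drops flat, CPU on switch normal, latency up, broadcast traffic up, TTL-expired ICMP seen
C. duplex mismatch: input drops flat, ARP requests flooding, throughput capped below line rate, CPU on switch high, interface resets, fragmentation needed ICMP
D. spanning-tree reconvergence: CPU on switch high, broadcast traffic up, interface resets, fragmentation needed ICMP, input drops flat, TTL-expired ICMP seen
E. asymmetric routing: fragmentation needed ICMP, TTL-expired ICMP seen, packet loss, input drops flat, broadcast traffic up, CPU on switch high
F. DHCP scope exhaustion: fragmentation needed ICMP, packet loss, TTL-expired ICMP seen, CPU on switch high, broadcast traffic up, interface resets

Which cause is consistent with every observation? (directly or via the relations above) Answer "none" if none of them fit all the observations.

F

Checking each candidate against the observations:
(A) link CRC errors — fails on fragmentation needed ICMP, TTL-expired ICMP seen, interface resets, packet loss, CPU on switch high (predicts CPU on switch normal, not CPU on switch high)
(B) NAT table exhaustion — fails on fragmentation needed ICMP, interface resets, packet loss, CPU on switch high (predicts CPU on switch normal, not CPU on switch high)
(C) duplex mismatch — does not account for broadcast traffic up, TTL-expired ICMP seen, packet loss
(D) spanning-tree reconvergence — does not account for packet loss
(E) asymmetric routing — does not account for interface resets
(F) DHCP scope exhaustion — accounts for every observation (input drops flat via CPU on switch high → input drops flat)
Only (F) is consistent with every observation.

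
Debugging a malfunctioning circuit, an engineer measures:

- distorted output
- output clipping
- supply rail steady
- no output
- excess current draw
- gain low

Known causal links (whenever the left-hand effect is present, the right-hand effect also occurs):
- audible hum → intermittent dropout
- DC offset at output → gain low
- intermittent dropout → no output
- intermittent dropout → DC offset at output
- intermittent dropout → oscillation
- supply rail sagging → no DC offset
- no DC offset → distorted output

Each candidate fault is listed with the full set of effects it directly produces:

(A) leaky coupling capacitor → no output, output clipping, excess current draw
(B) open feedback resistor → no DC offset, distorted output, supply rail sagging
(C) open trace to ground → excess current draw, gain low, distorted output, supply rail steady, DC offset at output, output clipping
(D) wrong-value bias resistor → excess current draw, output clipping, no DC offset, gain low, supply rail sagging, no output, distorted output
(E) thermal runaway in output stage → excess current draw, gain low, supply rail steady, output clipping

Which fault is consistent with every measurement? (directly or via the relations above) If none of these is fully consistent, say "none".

none

Checking each candidate against the observations:
(A) leaky coupling capacitor — distorted output -; output clipping +; supply rail steady -; no output +; excess current draw +; gain low -
(B) open feedback resistor — distorted output +; output clipping -; supply rail steady -; no output -; excess current draw -; gain low -
(C) open trace to ground — does not account for no output
(D) wrong-value bias resistor — distorted output +; output clipping +; supply rail steady -; no output +; excess current draw +; gain low +
(E) thermal runaway in output stage — does not account for distorted output, no output
None of the listed candidates fits everything.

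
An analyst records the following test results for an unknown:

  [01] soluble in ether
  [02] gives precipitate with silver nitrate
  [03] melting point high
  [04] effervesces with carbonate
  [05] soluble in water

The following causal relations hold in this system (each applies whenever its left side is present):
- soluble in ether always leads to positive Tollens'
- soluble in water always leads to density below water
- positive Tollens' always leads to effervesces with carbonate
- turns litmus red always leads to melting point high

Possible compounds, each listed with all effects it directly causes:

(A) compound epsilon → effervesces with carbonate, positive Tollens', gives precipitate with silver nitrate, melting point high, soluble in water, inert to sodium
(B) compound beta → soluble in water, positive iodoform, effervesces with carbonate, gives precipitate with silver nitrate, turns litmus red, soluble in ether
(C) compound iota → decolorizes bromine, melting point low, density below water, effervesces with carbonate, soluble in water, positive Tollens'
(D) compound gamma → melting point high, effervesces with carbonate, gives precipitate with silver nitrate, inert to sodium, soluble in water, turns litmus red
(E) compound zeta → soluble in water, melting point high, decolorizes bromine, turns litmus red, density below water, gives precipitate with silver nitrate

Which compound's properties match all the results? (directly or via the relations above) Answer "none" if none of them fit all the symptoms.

B

Checking each candidate against the observations:
(A) compound epsilon — does not account for soluble in ether
(B) compound beta — soluble in ether +; gives precipitate with silver nitrate +; melting point high + (via turns litmus red → melting point high); effervesces with carbonate +; soluble in water +
(C) compound iota — fails on soluble in ether, gives precipitate with silver nitrate, melting point high (predicts melting point low, not melting point high)
(D) compound gamma — soluble in ether -; gives precipitate with silver nitrate +; melting point high +; effervesces with carbonate +; soluble in water +
(E) compound zeta — soluble in ether -; gives precipitate with silver nitrate +; melting point high +; effervesces with carbonate -; soluble in water +
Only (B) is consistent with every observation.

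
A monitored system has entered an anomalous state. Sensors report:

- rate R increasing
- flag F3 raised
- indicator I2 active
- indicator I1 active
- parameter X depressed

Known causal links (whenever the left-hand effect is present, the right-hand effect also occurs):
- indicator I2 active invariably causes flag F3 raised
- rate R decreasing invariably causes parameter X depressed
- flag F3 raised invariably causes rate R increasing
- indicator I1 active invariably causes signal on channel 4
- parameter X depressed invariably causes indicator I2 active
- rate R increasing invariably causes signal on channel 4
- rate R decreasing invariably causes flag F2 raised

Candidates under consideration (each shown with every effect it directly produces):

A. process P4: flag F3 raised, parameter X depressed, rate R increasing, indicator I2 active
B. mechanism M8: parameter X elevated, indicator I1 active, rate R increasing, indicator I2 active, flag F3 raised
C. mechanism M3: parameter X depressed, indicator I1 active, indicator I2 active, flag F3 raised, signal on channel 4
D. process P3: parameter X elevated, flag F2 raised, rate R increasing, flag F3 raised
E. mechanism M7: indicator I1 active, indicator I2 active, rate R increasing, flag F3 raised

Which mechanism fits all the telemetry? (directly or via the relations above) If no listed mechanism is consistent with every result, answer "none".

Testing each hypothesis:
(A) process P4 — rate R increasing ✓; flag F3 raised ✓; indicator I2 active ✓; indicator I1 active ✗; parameter X depressed ✓
(B) mechanism M8 — rate R increasing ✓; flag F3 raised ✓; indicator I2 active ✓; indicator I1 active ✓; parameter X depressed ✗
(C) mechanism M3 — accounts for every observation (rate R increasing by flag F3 raised → rate R increasing)
(D) process P3 — rate R increasing ✓; flag F3 raised ✓; indicator I2 active ✗; indicator I1 active ✗; parameter X depressed ✗
(E) mechanism M7 — does not account for parameter X depressed
Only (C) is consistent with every observation.

C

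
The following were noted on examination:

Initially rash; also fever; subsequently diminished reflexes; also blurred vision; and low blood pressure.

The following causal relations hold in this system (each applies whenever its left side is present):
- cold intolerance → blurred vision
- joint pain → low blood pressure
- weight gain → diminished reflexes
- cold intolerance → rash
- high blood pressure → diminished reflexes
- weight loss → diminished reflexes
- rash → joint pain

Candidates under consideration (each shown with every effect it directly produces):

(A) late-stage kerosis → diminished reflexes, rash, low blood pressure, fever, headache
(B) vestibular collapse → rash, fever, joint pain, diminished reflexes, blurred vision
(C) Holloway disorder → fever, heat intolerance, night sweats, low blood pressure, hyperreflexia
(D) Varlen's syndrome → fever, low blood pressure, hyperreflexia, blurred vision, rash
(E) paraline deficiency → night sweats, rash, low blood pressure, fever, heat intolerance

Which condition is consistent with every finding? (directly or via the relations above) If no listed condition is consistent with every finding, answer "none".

B

Per-candidate check:
(A) late-stage kerosis — rash yes; fever yes; diminished reflexes yes; blurred vision NO; low blood pressure yes
(B) vestibular collapse — accounts for every observation (low blood pressure through joint pain → low blood pressure)
(C) Holloway disorder — fails on rash, diminished reflexes, blurred vision (predicts hyperreflexia, not diminished reflexes)
(D) Varlen's syndrome — rash yes; fever yes; diminished reflexes NO; blurred vision yes; low blood pressure yes
(E) paraline deficiency — rash yes; fever yes; diminished reflexes NO; blurred vision NO; low blood pressure yes
(B) is the only candidate with no mismatches.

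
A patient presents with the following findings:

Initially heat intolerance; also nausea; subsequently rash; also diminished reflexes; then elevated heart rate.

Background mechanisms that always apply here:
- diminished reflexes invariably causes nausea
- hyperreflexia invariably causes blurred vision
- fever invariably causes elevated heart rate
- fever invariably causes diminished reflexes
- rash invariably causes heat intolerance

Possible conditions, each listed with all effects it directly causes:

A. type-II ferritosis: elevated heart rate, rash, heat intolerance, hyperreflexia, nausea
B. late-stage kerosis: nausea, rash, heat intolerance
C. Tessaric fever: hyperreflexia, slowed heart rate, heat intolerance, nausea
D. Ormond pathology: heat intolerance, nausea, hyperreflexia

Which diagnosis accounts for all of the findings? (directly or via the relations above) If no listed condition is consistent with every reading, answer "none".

For each candidate, compare predicted effects to what was observed:
(A) type-II ferritosis — fails on diminished reflexes (predicts hyperreflexia, not diminished reflexes)
(B) late-stage kerosis — does not account for diminished reflexes, elevated heart rate
(C) Tessaric fever — heat intolerance ✓; nausea ✓; rash ✗; diminished reflexes ✗; elevated heart rate ✗
(D) Ormond pathology — fails on rash, diminished reflexes, elevated heart rate (predicts hyperreflexia, not diminished reflexes)
No candidate is consistent with all observations.

none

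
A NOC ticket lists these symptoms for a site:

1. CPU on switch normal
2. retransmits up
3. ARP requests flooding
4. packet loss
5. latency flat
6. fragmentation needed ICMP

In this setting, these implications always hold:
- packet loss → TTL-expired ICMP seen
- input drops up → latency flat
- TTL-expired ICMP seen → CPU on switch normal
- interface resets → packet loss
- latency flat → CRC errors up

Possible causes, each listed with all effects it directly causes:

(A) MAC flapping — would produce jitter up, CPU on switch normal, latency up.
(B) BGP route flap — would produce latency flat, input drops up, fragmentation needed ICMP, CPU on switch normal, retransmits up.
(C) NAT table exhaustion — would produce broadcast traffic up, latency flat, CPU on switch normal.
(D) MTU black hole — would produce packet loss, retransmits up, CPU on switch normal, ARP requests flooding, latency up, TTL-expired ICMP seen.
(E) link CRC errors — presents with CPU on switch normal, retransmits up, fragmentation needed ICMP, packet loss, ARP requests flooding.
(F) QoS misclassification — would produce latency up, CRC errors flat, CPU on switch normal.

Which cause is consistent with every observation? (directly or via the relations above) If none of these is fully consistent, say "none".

none

For each candidate, compare predicted effects to what was observed:
(A) MAC flapping — fails on retransmits up, ARP requests flooding, packet loss, latency flat, fragmentation needed ICMP (predicts latency up, not latency flat)
(B) BGP route flap — does not account for ARP requests flooding, packet loss
(C) NAT table exhaustion — does not account for retransmits up, ARP requests flooding, packet loss, fragmentation needed ICMP
(D) MTU black hole — fails on latency flat, fragmentation needed ICMP (predicts latency up, not latency flat)
(E) link CRC errors — does not account for latency flat
(F) QoS misclassification — fails on retransmits up, ARP requests flooding, packet loss, latency flat, fragmentation needed ICMP (predicts latency up, not latency flat)
Every candidate fails on at least one observation.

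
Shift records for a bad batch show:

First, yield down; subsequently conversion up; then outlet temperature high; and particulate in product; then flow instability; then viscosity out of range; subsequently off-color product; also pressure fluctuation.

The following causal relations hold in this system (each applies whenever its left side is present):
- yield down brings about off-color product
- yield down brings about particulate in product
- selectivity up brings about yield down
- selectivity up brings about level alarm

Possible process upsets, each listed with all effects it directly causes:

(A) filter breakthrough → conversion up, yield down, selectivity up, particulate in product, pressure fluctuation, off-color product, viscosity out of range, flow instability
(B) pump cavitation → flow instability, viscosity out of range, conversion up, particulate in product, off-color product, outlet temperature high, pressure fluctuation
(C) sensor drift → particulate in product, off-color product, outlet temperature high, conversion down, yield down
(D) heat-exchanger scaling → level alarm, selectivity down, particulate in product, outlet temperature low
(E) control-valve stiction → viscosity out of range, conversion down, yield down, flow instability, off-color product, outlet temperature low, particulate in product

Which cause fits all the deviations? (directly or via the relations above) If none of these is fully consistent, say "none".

none

Checking each candidate against the observations:
(A) filter breakthrough — does not account for outlet temperature high
(B) pump cavitation — does not account for yield down
(C) sensor drift — yield down yes; conversion up NO; outlet temperature high yes; particulate in product yes; flow instability NO; viscosity out of range NO; off-color product yes; pressure fluctuation NO
(D) heat-exchanger scaling — yield down NO; conversion up NO; outlet temperature high NO; particulate in product yes; flow instability NO; viscosity out of range NO; off-color product NO; pressure fluctuation NO
(E) control-valve stiction — yield down yes; conversion up NO; outlet temperature high NO; particulate in product yes; flow instability yes; viscosity out of range yes; off-color product yes; pressure fluctuation NO
No candidate is consistent with all observations.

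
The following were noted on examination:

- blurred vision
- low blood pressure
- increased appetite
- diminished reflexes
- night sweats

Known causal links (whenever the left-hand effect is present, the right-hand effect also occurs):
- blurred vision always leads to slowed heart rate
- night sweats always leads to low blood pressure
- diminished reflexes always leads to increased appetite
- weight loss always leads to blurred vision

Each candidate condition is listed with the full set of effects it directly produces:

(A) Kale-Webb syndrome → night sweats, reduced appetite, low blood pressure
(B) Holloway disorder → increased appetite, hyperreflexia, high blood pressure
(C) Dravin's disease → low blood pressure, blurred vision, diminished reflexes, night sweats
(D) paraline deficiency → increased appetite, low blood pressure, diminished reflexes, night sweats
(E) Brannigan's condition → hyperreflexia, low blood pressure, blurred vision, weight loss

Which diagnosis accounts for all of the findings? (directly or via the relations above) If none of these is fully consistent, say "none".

Per-candidate check:
(A) Kale-Webb syndrome — fails on blurred vision, increased appetite, diminished reflexes (predicts reduced appetite, not increased appetite)
(B) Holloway disorder — fails on blurred vision, low blood pressure, diminished reflexes, night sweats (predicts high blood pressure, not low blood pressure; predicts hyperreflexia, not diminished reflexes)
(C) Dravin's disease — blurred vision ✓; low blood pressure ✓; increased appetite ✓ (by diminished reflexes → increased appetite); diminished reflexes ✓; night sweats ✓
(D) paraline deficiency — blurred vision ✗; low blood pressure ✓; increased appetite ✓; diminished reflexes ✓; night sweats ✓
(E) Brannigan's condition — blurred vision ✓; low blood pressure ✓; increased appetite ✗; diminished reflexes ✗; night sweats ✗
(C) alone accounts for all the evidence.

C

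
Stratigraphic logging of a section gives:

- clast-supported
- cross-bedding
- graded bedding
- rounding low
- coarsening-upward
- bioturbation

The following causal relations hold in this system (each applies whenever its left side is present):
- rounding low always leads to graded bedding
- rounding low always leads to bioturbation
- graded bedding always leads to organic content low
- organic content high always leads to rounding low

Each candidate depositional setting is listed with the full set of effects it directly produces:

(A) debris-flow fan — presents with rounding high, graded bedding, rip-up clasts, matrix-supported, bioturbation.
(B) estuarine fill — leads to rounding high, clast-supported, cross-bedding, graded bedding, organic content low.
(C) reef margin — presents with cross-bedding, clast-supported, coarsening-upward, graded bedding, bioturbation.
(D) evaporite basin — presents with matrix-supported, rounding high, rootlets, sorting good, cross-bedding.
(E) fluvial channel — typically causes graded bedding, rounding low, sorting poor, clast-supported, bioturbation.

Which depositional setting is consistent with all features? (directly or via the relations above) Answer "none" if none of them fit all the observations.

Checking each candidate against the observations:
(A) debris-flow fan — fails on clast-supported, cross-bedding, rounding low, coarsening-upward (predicts matrix-supported, not clast-supported; predicts rounding high, not rounding low)
(B) estuarine fill — clast-supported +; cross-bedding +; graded bedding +; rounding low -; coarsening-upward -; bioturbation -
(C) reef margin — clast-supported +; cross-bedding +; graded bedding +; rounding low -; coarsening-upward +; bioturbation +
(D) evaporite basin — clast-supported -; cross-bedding +; graded bedding -; rounding low -; coarsening-upward -; bioturbation -
(E) fluvial channel — clast-supported +; cross-bedding -; graded bedding +; rounding low +; coarsening-upward -; bioturbation +
No candidate is consistent with all observations.

none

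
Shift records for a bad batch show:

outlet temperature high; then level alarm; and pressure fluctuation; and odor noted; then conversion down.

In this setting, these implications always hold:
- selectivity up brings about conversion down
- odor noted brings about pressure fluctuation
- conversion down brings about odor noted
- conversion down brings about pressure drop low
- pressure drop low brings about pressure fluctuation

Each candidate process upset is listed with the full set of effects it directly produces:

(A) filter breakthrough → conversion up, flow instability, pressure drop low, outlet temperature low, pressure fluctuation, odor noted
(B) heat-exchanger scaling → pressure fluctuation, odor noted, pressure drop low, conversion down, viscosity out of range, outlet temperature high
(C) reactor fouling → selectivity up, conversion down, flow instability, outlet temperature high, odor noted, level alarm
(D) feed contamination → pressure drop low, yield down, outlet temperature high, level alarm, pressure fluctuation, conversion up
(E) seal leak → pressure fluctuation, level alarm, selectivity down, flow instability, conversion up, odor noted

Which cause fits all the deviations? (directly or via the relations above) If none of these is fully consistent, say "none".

Per-candidate check:
(A) filter breakthrough — outlet temperature high ✗; level alarm ✗; pressure fluctuation ✓; odor noted ✓; conversion down ✗
(B) heat-exchanger scaling — outlet temperature high ✓; level alarm ✗; pressure fluctuation ✓; odor noted ✓; conversion down ✓
(C) reactor fouling — outlet temperature high ✓; level alarm ✓; pressure fluctuation ✓ (via odor noted → pressure fluctuation); odor noted ✓; conversion down ✓
(D) feed contamination — fails on odor noted, conversion down (predicts conversion up, not conversion down)
(E) seal leak — outlet temperature high ✗; level alarm ✓; pressure fluctuation ✓; odor noted ✓; conversion down ✗
(C) is the only candidate with no mismatches.

C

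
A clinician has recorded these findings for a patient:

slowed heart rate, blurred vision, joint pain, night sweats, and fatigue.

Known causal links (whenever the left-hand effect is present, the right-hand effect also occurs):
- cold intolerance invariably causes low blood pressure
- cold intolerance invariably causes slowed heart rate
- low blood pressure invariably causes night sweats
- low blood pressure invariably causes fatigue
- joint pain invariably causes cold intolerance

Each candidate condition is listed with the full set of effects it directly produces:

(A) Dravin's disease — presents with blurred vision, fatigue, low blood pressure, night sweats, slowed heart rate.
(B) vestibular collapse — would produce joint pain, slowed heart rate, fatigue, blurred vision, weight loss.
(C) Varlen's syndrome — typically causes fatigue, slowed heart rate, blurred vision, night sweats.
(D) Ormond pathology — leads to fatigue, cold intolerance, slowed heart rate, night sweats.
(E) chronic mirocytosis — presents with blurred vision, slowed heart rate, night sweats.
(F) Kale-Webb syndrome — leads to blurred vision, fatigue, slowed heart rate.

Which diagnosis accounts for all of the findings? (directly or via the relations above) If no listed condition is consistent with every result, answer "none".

Testing each hypothesis:
(A) Dravin's disease — slowed heart rate match; blurred vision match; joint pain miss; night sweats match; fatigue match
(B) vestibular collapse — slowed heart rate match; blurred vision match; joint pain match; night sweats match (via joint pain → cold intolerance → low blood pressure → night sweats); fatigue match
(C) Varlen's syndrome — slowed heart rate match; blurred vision match; joint pain miss; night sweats match; fatigue match
(D) Ormond pathology — slowed heart rate match; blurred vision miss; joint pain miss; night sweats match; fatigue match
(E) chronic mirocytosis — does not account for joint pain, fatigue
(F) Kale-Webb syndrome — does not account for joint pain, night sweats
(B) is the only candidate with no mismatches.

B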